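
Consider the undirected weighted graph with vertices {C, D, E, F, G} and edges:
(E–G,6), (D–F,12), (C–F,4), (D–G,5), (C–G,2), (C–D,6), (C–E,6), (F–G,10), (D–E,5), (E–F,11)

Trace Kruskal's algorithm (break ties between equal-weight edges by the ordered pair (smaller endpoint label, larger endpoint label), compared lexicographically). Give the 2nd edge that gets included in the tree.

C-F

Sort edges by weight, then run Kruskal:
C–G (2): add — endpoints in different components.
C–F (4): add — endpoints in different components.
D–E (5): add — endpoints in different components.
D–G (5): add — endpoints in different components.
The 2nd edge added is C–F.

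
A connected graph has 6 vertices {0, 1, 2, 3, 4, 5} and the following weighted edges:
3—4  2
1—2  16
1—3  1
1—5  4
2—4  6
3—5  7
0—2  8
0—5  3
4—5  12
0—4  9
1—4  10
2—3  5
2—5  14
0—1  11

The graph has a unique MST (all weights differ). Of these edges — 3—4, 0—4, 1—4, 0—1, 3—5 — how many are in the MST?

Kruskal's algorithm — process edges by increasing weight (ties by edge label):
1—3 (1): add. Components now {0} {1,3} {2} {4} {5}
3—4 (2): add. Components now {0} {1,3,4} {2} {5}
0—5 (3): add. Components now {0,5} {1,3,4} {2}
1—5 (4): add. Components now {0,1,3,4,5} {2}
2—3 (5): add. Components now {0,1,2,3,4,5}
MST edge set: {1—3, 3—4, 0—5, 1—5, 2—3}.
Of the listed edges, {3—4} are in the MST → 1.

1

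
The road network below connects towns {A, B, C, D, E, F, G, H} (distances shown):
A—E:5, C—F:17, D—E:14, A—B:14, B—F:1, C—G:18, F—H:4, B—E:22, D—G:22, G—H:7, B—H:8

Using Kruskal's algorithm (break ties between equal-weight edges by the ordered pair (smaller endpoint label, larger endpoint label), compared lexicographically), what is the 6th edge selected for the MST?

D-E

Sort edges by weight, then run Kruskal:
B—F (1): add — endpoints in different components.
F—H (4): add — endpoints in different components.
A—E (5): add — endpoints in different components.
G—H (7): add — endpoints in different components.
B—H (8): skip — B and H already connected.
A—B (14): add — endpoints in different components.
D—E (14): add — endpoints in different components.
C—F (17): add — endpoints in different components.
The 6th edge added is D—E.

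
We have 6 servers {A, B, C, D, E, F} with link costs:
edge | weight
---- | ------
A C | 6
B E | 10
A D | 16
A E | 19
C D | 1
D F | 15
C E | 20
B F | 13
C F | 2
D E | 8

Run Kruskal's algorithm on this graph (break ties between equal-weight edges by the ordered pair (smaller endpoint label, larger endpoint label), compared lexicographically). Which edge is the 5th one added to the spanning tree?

B-E

Kruskal's algorithm — process edges by increasing weight (ties by edge label):
C D (1): add. Components now {A} {B} {C,D} {E} {F}
C F (2): add. Components now {A} {B} {C,D,F} {E}
A C (6): add. Components now {A,C,D,F} {B} {E}
D E (8): add. Components now {A,C,D,E,F} {B}
B E (10): add. Components now {A,B,C,D,E,F}
The 5th edge added is B E.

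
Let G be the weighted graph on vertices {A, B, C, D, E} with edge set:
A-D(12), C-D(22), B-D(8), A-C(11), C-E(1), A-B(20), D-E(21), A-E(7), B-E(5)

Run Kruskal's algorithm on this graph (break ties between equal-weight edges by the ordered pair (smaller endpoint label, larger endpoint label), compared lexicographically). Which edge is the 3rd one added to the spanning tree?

Sort edges by weight, then run Kruskal:
C-E (1): add — endpoints in different components.
B-E (5): add — endpoints in different components.
A-E (7): add — endpoints in different components.
B-D (8): add — endpoints in different components.
The 3rd edge added is A-E.

A-E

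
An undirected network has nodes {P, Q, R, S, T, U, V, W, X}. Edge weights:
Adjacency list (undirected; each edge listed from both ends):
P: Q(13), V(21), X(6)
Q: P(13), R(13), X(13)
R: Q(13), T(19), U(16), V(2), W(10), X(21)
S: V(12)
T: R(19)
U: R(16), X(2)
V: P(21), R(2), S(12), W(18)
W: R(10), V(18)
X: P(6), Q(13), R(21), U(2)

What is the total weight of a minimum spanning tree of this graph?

Kruskal: consider edges lightest-first.
R–V (2): add — endpoints in different components.
U–X (2): add — endpoints in different components.
P–X (6): add — endpoints in different components.
R–W (10): add — endpoints in different components.
S–V (12): add — endpoints in different components.
P–Q (13): add — endpoints in different components.
Q–R (13): add — endpoints in different components.
Q–X (13): skip — Q and X already connected.
R–U (16): skip — U and R already connected.
V–W (18): skip — V and W already connected.
R–T (19): add — endpoints in different components.
MST edges: R–V, U–X, P–X, R–W, S–V, P–Q, Q–R, R–T; total weight 2+2+6+10+12+13+13+19 = 77.

77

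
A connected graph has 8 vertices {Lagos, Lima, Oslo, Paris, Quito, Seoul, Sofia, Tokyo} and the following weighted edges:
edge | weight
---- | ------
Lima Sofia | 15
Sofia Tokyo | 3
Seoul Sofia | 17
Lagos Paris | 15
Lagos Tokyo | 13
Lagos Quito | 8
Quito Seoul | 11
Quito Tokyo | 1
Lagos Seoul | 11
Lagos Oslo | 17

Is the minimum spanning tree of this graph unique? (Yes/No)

No

Kruskal: consider edges lightest-first.
Quito Tokyo (1): add — endpoints in different components.
Sofia Tokyo (3): add — endpoints in different components.
Lagos Quito (8): add — endpoints in different components.
Lagos Seoul (11): add — endpoints in different components.
Quito Seoul (11): skip — Quito and Seoul already connected.
Lagos Tokyo (13): skip — Lagos and Tokyo already connected.
Lagos Paris (15): add — endpoints in different components.
Lima Sofia (15): add — endpoints in different components.
Lagos Oslo (17): add — endpoints in different components.
Non-tree edge Quito Seoul has weight 11, equal to the heaviest edge on its tree cycle — swapping gives another MST of the same weight. Not unique.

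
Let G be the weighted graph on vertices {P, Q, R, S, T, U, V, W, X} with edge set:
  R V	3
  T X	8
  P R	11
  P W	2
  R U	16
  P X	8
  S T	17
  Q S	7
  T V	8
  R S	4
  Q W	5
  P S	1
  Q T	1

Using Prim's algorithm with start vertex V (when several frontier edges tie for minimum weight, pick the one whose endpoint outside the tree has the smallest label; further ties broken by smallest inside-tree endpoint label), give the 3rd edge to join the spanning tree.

P-S

Grow the tree from V using Prim:
Step 1: frontier [R V 3, T V 8] → take R V (3); add R.
Step 2: frontier [R S 4, P R 11, R U 16, T V 8] → take R S (4); add S.
Step 3: frontier [P R 11, R U 16, P S 1, Q S 7, S T 17, T V 8] → take P S (1); add P.
Step 4: frontier [P W 2, P X 8, R U 16, Q S 7, S T 17, T V 8] → take P W (2); add W.
Step 5: frontier [P X 8, R U 16, Q S 7, S T 17, T V 8, Q W 5] → take Q W (5); add Q.
Step 6: frontier [P X 8, Q T 1, R U 16, S T 17, T V 8] → take Q T (1); add T.
Step 7: frontier [P X 8, R U 16, T X 8] → take P X (8); add X.
Step 8: frontier [R U 16] → take R U (16); add U.
The 3rd edge added is P S.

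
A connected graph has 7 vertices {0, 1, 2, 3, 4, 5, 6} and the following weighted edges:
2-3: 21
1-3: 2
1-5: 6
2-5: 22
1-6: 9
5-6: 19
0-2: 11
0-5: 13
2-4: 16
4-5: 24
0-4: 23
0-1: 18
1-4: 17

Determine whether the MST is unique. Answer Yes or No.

Yes

Kruskal's algorithm — process edges by increasing weight (ties by edge label):
1-3 (2): add — endpoints in different components.
1-5 (6): add — endpoints in different components.
1-6 (9): add — endpoints in different components.
0-2 (11): add — endpoints in different components.
0-5 (13): add — endpoints in different components.
2-4 (16): add — endpoints in different components.
Every non-tree edge has weight strictly greater than the heaviest edge on the tree path between its endpoints, so the MST is unique.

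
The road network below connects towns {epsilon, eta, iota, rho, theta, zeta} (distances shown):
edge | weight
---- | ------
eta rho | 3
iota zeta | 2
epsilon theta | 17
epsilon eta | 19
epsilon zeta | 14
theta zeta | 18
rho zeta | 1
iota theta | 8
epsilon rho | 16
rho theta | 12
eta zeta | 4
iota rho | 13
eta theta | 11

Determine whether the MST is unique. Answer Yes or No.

Kruskal's algorithm — process edges by increasing weight (ties by edge label):
rho zeta (1): add — endpoints in different components.
iota zeta (2): add — endpoints in different components.
eta rho (3): add — endpoints in different components.
eta zeta (4): skip — zeta and eta already connected.
iota theta (8): add — endpoints in different components.
eta theta (11): skip — theta and eta already connected.
rho theta (12): skip — theta and rho already connected.
iota rho (13): skip — iota and rho already connected.
epsilon zeta (14): add — endpoints in different components.
Every non-tree edge has weight strictly greater than the heaviest edge on the tree path between its endpoints, so the MST is unique.

Yes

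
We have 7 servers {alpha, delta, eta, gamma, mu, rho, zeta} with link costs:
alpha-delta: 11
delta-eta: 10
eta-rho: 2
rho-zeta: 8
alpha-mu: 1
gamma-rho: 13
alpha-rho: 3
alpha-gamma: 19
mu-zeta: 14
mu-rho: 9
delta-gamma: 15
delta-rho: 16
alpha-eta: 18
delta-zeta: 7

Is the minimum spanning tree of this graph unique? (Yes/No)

Yes

Sort edges by weight, then run Kruskal:
alpha-mu (1): add — endpoints in different components.
eta-rho (2): add — endpoints in different components.
alpha-rho (3): add — endpoints in different components.
delta-zeta (7): add — endpoints in different components.
rho-zeta (8): add — endpoints in different components.
mu-rho (9): skip — mu and rho already connected.
delta-eta (10): skip — eta and delta already connected.
alpha-delta (11): skip — alpha and delta already connected.
gamma-rho (13): add — endpoints in different components.
Every non-tree edge has weight strictly greater than the heaviest edge on the tree path between its endpoints, so the MST is unique.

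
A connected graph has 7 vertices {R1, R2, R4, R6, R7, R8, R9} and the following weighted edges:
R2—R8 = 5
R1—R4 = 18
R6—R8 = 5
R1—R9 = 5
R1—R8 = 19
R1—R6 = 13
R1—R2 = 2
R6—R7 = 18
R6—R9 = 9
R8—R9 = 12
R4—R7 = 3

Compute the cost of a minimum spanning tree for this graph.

Sort edges by weight, then run Kruskal:
R1—R2 (2): add — endpoints in different components.
R4—R7 (3): add — endpoints in different components.
R1—R9 (5): add — endpoints in different components.
R2—R8 (5): add — endpoints in different components.
R6—R8 (5): add — endpoints in different components.
R6—R9 (9): skip — R6 and R9 already connected.
R8—R9 (12): skip — R8 and R9 already connected.
R1—R6 (13): skip — R1 and R6 already connected.
R1—R4 (18): add — endpoints in different components.
MST edges: R1—R2, R4—R7, R1—R9, R2—R8, R6—R8, R1—R4; total weight 2+3+5+5+5+18 = 38.

38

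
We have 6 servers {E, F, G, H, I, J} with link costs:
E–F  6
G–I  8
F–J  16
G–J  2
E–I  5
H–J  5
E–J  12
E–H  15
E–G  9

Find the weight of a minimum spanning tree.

26

Sort edges by weight, then run Kruskal:
G–J (2): add. Components now {E} {F} {G,J} {H} {I}
E–I (5): add. Components now {E,I} {F} {G,J} {H}
H–J (5): add. Components now {E,I} {F} {G,H,J}
E–F (6): add. Components now {E,F,I} {G,H,J}
G–I (8): add. Components now {E,F,G,H,I,J}
MST edges: G–J, E–I, H–J, E–F, G–I; total weight 2+5+5+6+8 = 26.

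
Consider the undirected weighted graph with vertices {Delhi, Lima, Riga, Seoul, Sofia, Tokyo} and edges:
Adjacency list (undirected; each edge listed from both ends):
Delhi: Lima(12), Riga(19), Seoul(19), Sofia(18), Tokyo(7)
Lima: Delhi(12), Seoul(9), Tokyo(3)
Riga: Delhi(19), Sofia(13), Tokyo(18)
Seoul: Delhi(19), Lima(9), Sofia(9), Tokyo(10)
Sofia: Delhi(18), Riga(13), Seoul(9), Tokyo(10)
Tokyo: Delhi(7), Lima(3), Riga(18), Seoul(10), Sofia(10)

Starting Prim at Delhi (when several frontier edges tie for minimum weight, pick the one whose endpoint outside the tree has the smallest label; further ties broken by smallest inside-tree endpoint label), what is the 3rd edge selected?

Lima-Seoul

Grow the tree from Delhi using Prim:
Step 1: frontier [Delhi Tokyo 7, Delhi Lima 12, Delhi Sofia 18, Delhi Riga 19, Delhi Seoul 19] → take Delhi Tokyo (7); add Tokyo.
Step 2: frontier [Delhi Lima 12, Delhi Sofia 18, Delhi Riga 19, Delhi Seoul 19, Lima Tokyo 3, Seoul Tokyo 10, Sofia Tokyo 10, Riga Tokyo 18] → take Lima Tokyo (3); add Lima.
Step 3: frontier [Delhi Sofia 18, Delhi Riga 19, Delhi Seoul 19, Lima Seoul 9, Seoul Tokyo 10, Sofia Tokyo 10, Riga Tokyo 18] → take Lima Seoul (9); add Seoul.
Step 4: frontier [Delhi Sofia 18, Delhi Riga 19, Seoul Sofia 9, Sofia Tokyo 10, Riga Tokyo 18] → take Seoul Sofia (9); add Sofia.
Step 5: frontier [Delhi Riga 19, Riga Sofia 13, Riga Tokyo 18] → take Riga Sofia (13); add Riga.
The 3rd edge added is Lima Seoul.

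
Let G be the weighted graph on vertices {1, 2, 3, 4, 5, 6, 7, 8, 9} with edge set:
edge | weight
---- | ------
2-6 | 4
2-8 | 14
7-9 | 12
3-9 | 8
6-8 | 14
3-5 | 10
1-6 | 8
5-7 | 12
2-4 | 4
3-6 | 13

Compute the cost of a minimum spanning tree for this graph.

73

Prim, starting at 3.
Step 1: cheapest edge leaving the tree is 3-9 (8); add 9.
Step 2: cheapest edge leaving the tree is 3-5 (10); add 5.
Step 3: cheapest edge leaving the tree is 5-7 (12); add 7.
Step 4: cheapest edge leaving the tree is 3-6 (13); add 6.
Step 5: cheapest edge leaving the tree is 2-6 (4); add 2.
Step 6: cheapest edge leaving the tree is 2-4 (4); add 4.
Step 7: cheapest edge leaving the tree is 1-6 (8); add 1.
Step 8: cheapest edge leaving the tree is 2-8 (14); add 8.
MST edges: 3-9, 3-5, 5-7, 3-6, 2-6, 2-4, 1-6, 2-8; total weight 8+10+12+13+4+4+8+14 = 73.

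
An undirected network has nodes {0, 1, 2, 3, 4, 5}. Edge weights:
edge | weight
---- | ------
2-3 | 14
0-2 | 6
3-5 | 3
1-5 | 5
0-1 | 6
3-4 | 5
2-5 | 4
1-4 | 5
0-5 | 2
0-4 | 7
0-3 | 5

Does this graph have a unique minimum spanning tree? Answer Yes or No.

Kruskal's algorithm — process edges by increasing weight (ties by edge label):
0-5 (2): add — endpoints in different components.
3-5 (3): add — endpoints in different components.
2-5 (4): add — endpoints in different components.
0-3 (5): skip — 0 and 3 already connected.
1-4 (5): add — endpoints in different components.
1-5 (5): add — endpoints in different components.
Non-tree edge 3-4 has weight 5, equal to the heaviest edge on its tree cycle — swapping gives another MST of the same weight. Not unique.

No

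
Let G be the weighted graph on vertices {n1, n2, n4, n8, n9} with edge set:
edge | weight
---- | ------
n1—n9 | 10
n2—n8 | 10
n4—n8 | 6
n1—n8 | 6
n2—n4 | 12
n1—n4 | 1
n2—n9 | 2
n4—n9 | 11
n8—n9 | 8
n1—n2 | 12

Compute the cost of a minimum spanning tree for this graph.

17

Sort edges by weight, then run Kruskal:
n1—n4 (1): add — endpoints in different components.
n2—n9 (2): add — endpoints in different components.
n1—n8 (6): add — endpoints in different components.
n4—n8 (6): skip — n8 and n4 already connected.
n8—n9 (8): add — endpoints in different components.
MST edges: n1—n4, n2—n9, n1—n8, n8—n9; total weight 1+2+6+8 = 17.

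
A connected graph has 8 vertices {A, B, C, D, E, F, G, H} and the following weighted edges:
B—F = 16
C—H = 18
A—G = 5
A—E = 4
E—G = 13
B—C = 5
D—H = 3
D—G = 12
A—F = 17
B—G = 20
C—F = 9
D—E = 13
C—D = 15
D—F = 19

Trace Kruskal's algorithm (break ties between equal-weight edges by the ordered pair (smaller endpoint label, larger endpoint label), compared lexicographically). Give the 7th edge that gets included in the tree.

Kruskal: consider edges lightest-first.
D—H (3): add — endpoints in different components.
A—E (4): add — endpoints in different components.
A—G (5): add — endpoints in different components.
B—C (5): add — endpoints in different components.
C—F (9): add — endpoints in different components.
D—G (12): add — endpoints in different components.
D—E (13): skip — D and E already connected.
E—G (13): skip — E and G already connected.
C—D (15): add — endpoints in different components.
The 7th edge added is C—D.

C-D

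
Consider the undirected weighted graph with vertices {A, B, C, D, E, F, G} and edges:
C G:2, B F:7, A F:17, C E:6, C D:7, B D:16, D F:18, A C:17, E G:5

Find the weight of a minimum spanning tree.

54

Prim's algorithm from G:
Step 1: cheapest edge leaving the tree is C G (2); add C.
Step 2: cheapest edge leaving the tree is E G (5); add E.
Step 3: cheapest edge leaving the tree is C D (7); add D.
Step 4: cheapest edge leaving the tree is B D (16); add B.
Step 5: cheapest edge leaving the tree is B F (7); add F.
Step 6: cheapest edge leaving the tree is A C (17); add A.
MST edges: C G, E G, C D, B D, B F, A C; total weight 2+5+7+16+7+17 = 54.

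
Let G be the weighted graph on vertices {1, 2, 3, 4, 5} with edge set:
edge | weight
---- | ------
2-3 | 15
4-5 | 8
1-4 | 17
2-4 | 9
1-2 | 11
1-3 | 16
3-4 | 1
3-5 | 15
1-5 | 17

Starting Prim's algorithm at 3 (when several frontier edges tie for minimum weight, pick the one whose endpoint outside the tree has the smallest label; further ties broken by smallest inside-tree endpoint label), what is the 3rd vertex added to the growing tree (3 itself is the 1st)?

5

Prim, starting at 3.
Step 1: frontier [3-4 1, 2-3 15, 3-5 15, 1-3 16] → take 3-4 (1); add 4.
Step 2: frontier [2-3 15, 3-5 15, 1-3 16, 4-5 8, 2-4 9, 1-4 17] → take 4-5 (8); add 5.
Step 3: frontier [2-3 15, 1-3 16, 2-4 9, 1-4 17, 1-5 17] → take 2-4 (9); add 2.
Step 4: frontier [1-2 11, 1-3 16, 1-4 17, 1-5 17] → take 1-2 (11); add 1.
Vertex order: 3, 4, 5, 2, 1. The 3rd vertex is 5.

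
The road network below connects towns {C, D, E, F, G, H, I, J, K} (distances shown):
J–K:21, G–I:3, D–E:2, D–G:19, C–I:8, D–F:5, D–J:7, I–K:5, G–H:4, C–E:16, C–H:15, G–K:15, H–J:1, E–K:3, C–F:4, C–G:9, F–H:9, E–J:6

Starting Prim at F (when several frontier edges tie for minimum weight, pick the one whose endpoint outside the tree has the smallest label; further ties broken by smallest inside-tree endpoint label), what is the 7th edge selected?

Prim, starting at F.
Step 1: cheapest edge leaving the tree is C–F (4); add C.
Step 2: cheapest edge leaving the tree is D–F (5); add D.
Step 3: cheapest edge leaving the tree is D–E (2); add E.
Step 4: cheapest edge leaving the tree is E–K (3); add K.
Step 5: cheapest edge leaving the tree is I–K (5); add I.
Step 6: cheapest edge leaving the tree is G–I (3); add G.
Step 7: cheapest edge leaving the tree is G–H (4); add H.
Step 8: cheapest edge leaving the tree is H–J (1); add J.
The 7th edge added is G–H.

G-H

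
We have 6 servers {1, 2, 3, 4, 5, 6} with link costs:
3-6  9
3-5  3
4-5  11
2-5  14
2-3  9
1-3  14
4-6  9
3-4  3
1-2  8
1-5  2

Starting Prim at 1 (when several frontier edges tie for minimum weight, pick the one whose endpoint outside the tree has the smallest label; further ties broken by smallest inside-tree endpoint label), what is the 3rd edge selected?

Grow the tree from 1 using Prim:
Step 1: cheapest edge leaving the tree is 1-5 (2); add 5.
Step 2: cheapest edge leaving the tree is 3-5 (3); add 3.
Step 3: cheapest edge leaving the tree is 3-4 (3); add 4.
Step 4: cheapest edge leaving the tree is 1-2 (8); add 2.
Step 5: cheapest edge leaving the tree is 3-6 (9); add 6.
The 3rd edge added is 3-4.

3-4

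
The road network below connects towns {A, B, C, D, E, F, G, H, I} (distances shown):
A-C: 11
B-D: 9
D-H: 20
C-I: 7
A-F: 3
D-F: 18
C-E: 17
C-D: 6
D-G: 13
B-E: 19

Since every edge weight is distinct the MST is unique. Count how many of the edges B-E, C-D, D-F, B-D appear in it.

Kruskal: consider edges lightest-first.
A-F (3): add — endpoints in different components.
C-D (6): add — endpoints in different components.
C-I (7): add — endpoints in different components.
B-D (9): add — endpoints in different components.
A-C (11): add — endpoints in different components.
D-G (13): add — endpoints in different components.
C-E (17): add — endpoints in different components.
D-F (18): skip — D and F already connected.
B-E (19): skip — B and E already connected.
D-H (20): add — endpoints in different components.
MST edge set: {A-F, C-D, C-I, B-D, A-C, D-G, C-E, D-H}.
Of the listed edges, {C-D, B-D} are in the MST → 2.

2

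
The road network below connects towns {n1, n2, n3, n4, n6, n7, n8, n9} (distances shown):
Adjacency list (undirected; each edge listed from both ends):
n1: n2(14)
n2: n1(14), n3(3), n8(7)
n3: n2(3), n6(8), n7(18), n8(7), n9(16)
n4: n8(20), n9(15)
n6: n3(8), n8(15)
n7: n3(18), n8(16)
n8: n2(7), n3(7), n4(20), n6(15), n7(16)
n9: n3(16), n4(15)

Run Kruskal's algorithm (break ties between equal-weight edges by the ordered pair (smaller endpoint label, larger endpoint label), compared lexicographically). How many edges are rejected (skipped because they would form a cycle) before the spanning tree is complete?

Sort edges by weight, then run Kruskal:
n2—n3 (3): add — endpoints in different components.
n2—n8 (7): add — endpoints in different components.
n3—n8 (7): skip — n3 and n8 already connected.
n3—n6 (8): add — endpoints in different components.
n1—n2 (14): add — endpoints in different components.
n4—n9 (15): add — endpoints in different components.
n6—n8 (15): skip — n6 and n8 already connected.
n3—n9 (16): add — endpoints in different components.
n7—n8 (16): add — endpoints in different components.
Edges rejected before the tree was complete: 2.

2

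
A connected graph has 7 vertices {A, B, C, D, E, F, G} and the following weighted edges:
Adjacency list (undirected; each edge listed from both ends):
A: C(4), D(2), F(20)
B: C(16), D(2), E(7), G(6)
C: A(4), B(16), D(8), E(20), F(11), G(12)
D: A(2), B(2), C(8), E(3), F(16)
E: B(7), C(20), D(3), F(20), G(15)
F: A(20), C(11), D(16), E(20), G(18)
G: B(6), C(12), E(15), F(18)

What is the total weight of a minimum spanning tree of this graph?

28

Grow the tree from F using Prim:
Step 1: cheapest edge leaving the tree is C–F (11); add C.
Step 2: cheapest edge leaving the tree is A–C (4); add A.
Step 3: cheapest edge leaving the tree is A–D (2); add D.
Step 4: cheapest edge leaving the tree is B–D (2); add B.
Step 5: cheapest edge leaving the tree is D–E (3); add E.
Step 6: cheapest edge leaving the tree is B–G (6); add G.
MST edges: C–F, A–C, A–D, B–D, D–E, B–G; total weight 11+4+2+2+3+6 = 28.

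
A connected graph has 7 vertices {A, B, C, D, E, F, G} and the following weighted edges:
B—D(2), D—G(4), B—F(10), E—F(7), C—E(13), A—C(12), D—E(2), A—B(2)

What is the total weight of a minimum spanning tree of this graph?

29

Grow the tree from C using Prim:
Step 1: frontier [A—C 12, C—E 13] → take A—C (12); add A.
Step 2: frontier [A—B 2, C—E 13] → take A—B (2); add B.
Step 3: frontier [B—D 2, B—F 10, C—E 13] → take B—D (2); add D.
Step 4: frontier [B—F 10, C—E 13, D—E 2, D—G 4] → take D—E (2); add E.
Step 5: frontier [B—F 10, D—G 4, E—F 7] → take D—G (4); add G.
Step 6: frontier [B—F 10, E—F 7] → take E—F (7); add F.
MST edges: A—C, A—B, B—D, D—E, D—G, E—F; total weight 12+2+2+2+4+7 = 29.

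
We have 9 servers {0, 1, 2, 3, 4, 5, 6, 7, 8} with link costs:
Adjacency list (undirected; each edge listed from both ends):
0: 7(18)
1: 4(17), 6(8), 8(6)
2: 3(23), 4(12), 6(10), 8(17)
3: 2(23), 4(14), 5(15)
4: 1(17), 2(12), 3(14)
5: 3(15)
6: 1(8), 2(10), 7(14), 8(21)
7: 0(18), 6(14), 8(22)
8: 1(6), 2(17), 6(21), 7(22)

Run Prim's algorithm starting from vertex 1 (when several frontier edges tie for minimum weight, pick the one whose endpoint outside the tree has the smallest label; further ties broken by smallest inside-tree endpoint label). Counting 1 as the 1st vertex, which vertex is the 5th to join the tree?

4

Prim's algorithm from 1:
Step 1: cheapest edge leaving the tree is 1 8 (6); add 8.
Step 2: cheapest edge leaving the tree is 1 6 (8); add 6.
Step 3: cheapest edge leaving the tree is 2 6 (10); add 2.
Step 4: cheapest edge leaving the tree is 2 4 (12); add 4.
Step 5: cheapest edge leaving the tree is 3 4 (14); add 3.
Step 6: cheapest edge leaving the tree is 6 7 (14); add 7.
Step 7: cheapest edge leaving the tree is 3 5 (15); add 5.
Step 8: cheapest edge leaving the tree is 0 7 (18); add 0.
Vertex order: 1, 8, 6, 2, 4, 3, 7, 5, 0. The 5th vertex is 4.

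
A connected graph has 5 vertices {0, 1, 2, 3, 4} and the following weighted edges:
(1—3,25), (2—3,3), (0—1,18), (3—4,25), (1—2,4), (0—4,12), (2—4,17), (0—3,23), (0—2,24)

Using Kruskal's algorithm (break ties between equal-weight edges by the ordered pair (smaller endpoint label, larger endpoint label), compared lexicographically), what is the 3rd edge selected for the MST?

Kruskal: consider edges lightest-first.
2—3 (3): add. Components now {0} {1} {2,3} {4}
1—2 (4): add. Components now {0} {1,2,3} {4}
0—4 (12): add. Components now {0,4} {1,2,3}
2—4 (17): add. Components now {0,1,2,3,4}
The 3rd edge added is 0—4.

0-4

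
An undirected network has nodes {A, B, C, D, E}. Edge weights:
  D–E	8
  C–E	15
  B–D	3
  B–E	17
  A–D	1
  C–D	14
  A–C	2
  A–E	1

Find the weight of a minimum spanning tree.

Sort edges by weight, then run Kruskal:
A–D (1): add — endpoints in different components.
A–E (1): add — endpoints in different components.
A–C (2): add — endpoints in different components.
B–D (3): add — endpoints in different components.
MST edges: A–D, A–E, A–C, B–D; total weight 1+1+2+3 = 7.

7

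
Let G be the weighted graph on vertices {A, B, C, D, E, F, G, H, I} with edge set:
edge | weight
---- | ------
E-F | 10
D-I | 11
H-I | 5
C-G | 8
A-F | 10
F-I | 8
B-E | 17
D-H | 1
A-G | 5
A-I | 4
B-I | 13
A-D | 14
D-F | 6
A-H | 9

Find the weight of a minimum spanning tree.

52

Sort edges by weight, then run Kruskal:
D-H (1): add — endpoints in different components.
A-I (4): add — endpoints in different components.
A-G (5): add — endpoints in different components.
H-I (5): add — endpoints in different components.
D-F (6): add — endpoints in different components.
C-G (8): add — endpoints in different components.
F-I (8): skip — F and I already connected.
A-H (9): skip — A and H already connected.
A-F (10): skip — A and F already connected.
E-F (10): add — endpoints in different components.
D-I (11): skip — D and I already connected.
B-I (13): add — endpoints in different components.
MST edges: D-H, A-I, A-G, H-I, D-F, C-G, E-F, B-I; total weight 1+4+5+5+6+8+10+13 = 52.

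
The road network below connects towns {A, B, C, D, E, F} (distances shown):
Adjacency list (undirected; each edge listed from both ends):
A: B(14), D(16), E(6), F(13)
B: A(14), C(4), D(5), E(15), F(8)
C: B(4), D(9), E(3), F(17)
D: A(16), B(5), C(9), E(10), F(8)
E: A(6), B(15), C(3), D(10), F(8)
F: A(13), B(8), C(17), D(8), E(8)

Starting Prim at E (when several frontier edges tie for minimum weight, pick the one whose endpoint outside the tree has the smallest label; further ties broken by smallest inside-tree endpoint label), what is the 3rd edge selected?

Prim, starting at E.
Step 1: frontier [C–E 3, A–E 6, E–F 8, D–E 10, B–E 15] → take C–E (3); add C.
Step 2: frontier [B–C 4, C–D 9, C–F 17, A–E 6, E–F 8, D–E 10, B–E 15] → take B–C (4); add B.
Step 3: frontier [B–D 5, B–F 8, A–B 14, C–D 9, C–F 17, A–E 6, E–F 8, D–E 10] → take B–D (5); add D.
Step 4: frontier [B–F 8, A–B 14, C–F 17, D–F 8, A–D 16, A–E 6, E–F 8] → take A–E (6); add A.
Step 5: frontier [A–F 13, B–F 8, C–F 17, D–F 8, E–F 8] → take B–F (8); add F.
The 3rd edge added is B–D.

B-D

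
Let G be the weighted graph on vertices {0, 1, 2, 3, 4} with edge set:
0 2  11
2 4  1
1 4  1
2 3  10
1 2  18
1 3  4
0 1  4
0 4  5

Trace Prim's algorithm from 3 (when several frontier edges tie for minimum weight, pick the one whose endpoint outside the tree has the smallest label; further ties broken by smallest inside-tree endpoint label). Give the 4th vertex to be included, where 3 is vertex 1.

2

Prim's algorithm from 3:
Step 1: cheapest edge leaving the tree is 1 3 (4); add 1.
Step 2: cheapest edge leaving the tree is 1 4 (1); add 4.
Step 3: cheapest edge leaving the tree is 2 4 (1); add 2.
Step 4: cheapest edge leaving the tree is 0 1 (4); add 0.
Vertex order: 3, 1, 4, 2, 0. The 4th vertex is 2.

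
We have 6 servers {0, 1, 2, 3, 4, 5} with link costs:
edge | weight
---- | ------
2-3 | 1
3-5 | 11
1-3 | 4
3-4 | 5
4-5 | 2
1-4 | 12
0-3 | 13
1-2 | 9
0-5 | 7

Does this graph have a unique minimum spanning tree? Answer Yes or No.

Sort edges by weight, then run Kruskal:
2-3 (1): add. Components now {0} {1} {2,3} {4} {5}
4-5 (2): add. Components now {0} {1} {2,3} {4,5}
1-3 (4): add. Components now {0} {1,2,3} {4,5}
3-4 (5): add. Components now {0} {1,2,3,4,5}
0-5 (7): add. Components now {0,1,2,3,4,5}
Every non-tree edge has weight strictly greater than the heaviest edge on the tree path between its endpoints, so the MST is unique.

Yes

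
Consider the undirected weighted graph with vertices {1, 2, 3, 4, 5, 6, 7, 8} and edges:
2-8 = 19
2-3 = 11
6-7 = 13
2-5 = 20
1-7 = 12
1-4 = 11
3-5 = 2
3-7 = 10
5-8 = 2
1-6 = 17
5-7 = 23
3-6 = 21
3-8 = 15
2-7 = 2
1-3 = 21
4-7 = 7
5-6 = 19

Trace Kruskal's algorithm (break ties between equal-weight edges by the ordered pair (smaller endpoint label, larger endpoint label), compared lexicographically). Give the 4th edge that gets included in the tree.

Kruskal's algorithm — process edges by increasing weight (ties by edge label):
2-7 (2): add — endpoints in different components.
3-5 (2): add — endpoints in different components.
5-8 (2): add — endpoints in different components.
4-7 (7): add — endpoints in different components.
3-7 (10): add — endpoints in different components.
1-4 (11): add — endpoints in different components.
2-3 (11): skip — 2 and 3 already connected.
1-7 (12): skip — 1 and 7 already connected.
6-7 (13): add — endpoints in different components.
The 4th edge added is 4-7.

4-7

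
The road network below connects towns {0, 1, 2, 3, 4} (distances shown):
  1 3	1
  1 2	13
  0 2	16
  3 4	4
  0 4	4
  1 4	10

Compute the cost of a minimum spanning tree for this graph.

Prim, starting at 3.
Step 1: cheapest edge leaving the tree is 1 3 (1); add 1.
Step 2: cheapest edge leaving the tree is 3 4 (4); add 4.
Step 3: cheapest edge leaving the tree is 0 4 (4); add 0.
Step 4: cheapest edge leaving the tree is 1 2 (13); add 2.
MST edges: 1 3, 3 4, 0 4, 1 2; total weight 1+4+4+13 = 22.

22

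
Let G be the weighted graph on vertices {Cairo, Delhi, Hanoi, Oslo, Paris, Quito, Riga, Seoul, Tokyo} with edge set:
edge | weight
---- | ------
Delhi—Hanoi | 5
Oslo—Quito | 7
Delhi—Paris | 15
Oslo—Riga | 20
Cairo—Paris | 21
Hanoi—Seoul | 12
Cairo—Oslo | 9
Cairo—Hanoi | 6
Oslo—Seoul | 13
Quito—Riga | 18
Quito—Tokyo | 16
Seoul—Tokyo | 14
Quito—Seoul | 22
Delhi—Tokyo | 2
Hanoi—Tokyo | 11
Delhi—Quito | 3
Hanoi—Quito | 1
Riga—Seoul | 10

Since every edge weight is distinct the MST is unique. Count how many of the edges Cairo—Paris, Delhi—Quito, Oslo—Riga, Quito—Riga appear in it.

1

Sort edges by weight, then run Kruskal:
Hanoi—Quito (1): add — endpoints in different components.
Delhi—Tokyo (2): add — endpoints in different components.
Delhi—Quito (3): add — endpoints in different components.
Delhi—Hanoi (5): skip — Hanoi and Delhi already connected.
Cairo—Hanoi (6): add — endpoints in different components.
Oslo—Quito (7): add — endpoints in different components.
Cairo—Oslo (9): skip — Cairo and Oslo already connected.
Riga—Seoul (10): add — endpoints in different components.
Hanoi—Tokyo (11): skip — Tokyo and Hanoi already connected.
Hanoi—Seoul (12): add — endpoints in different components.
Oslo—Seoul (13): skip — Oslo and Seoul already connected.
Seoul—Tokyo (14): skip — Tokyo and Seoul already connected.
Delhi—Paris (15): add — endpoints in different components.
MST edge set: {Hanoi—Quito, Delhi—Tokyo, Delhi—Quito, Cairo—Hanoi, Oslo—Quito, Riga—Seoul, Hanoi—Seoul, Delhi—Paris}.
Of the listed edges, {Delhi—Quito} are in the MST → 1.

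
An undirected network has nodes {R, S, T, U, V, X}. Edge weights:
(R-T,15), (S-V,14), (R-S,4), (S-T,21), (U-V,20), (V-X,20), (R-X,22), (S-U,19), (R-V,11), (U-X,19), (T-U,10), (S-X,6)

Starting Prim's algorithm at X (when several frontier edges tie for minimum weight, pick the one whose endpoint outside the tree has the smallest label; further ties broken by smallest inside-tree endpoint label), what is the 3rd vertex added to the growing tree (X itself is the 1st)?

Prim's algorithm from X:
Step 1: frontier [S-X 6, U-X 19, V-X 20, R-X 22] → take S-X (6); add S.
Step 2: frontier [R-S 4, S-V 14, S-U 19, S-T 21, U-X 19, V-X 20, R-X 22] → take R-S (4); add R.
Step 3: frontier [R-V 11, R-T 15, S-V 14, S-U 19, S-T 21, U-X 19, V-X 20] → take R-V (11); add V.
Step 4: frontier [R-T 15, S-U 19, S-T 21, U-V 20, U-X 19] → take R-T (15); add T.
Step 5: frontier [S-U 19, T-U 10, U-V 20, U-X 19] → take T-U (10); add U.
Vertex order: X, S, R, V, T, U. The 3rd vertex is R.

R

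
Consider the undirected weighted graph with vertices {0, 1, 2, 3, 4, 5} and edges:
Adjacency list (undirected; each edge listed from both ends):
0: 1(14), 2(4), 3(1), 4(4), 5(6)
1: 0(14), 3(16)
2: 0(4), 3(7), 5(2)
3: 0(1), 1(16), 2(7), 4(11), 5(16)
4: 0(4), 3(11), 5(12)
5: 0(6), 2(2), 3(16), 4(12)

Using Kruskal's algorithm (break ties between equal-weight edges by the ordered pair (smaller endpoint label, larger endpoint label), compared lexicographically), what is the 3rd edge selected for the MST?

Kruskal: consider edges lightest-first.
0 3 (1): add. Components now {0,3} {1} {2} {4} {5}
2 5 (2): add. Components now {0,3} {1} {2,5} {4}
0 2 (4): add. Components now {0,2,3,5} {1} {4}
0 4 (4): add. Components now {0,2,3,4,5} {1}
0 5 (6): skip — 0 and 5 already connected.
2 3 (7): skip — 2 and 3 already connected.
3 4 (11): skip — 3 and 4 already connected.
4 5 (12): skip — 4 and 5 already connected.
0 1 (14): add. Components now {0,1,2,3,4,5}
The 3rd edge added is 0 2.

0-2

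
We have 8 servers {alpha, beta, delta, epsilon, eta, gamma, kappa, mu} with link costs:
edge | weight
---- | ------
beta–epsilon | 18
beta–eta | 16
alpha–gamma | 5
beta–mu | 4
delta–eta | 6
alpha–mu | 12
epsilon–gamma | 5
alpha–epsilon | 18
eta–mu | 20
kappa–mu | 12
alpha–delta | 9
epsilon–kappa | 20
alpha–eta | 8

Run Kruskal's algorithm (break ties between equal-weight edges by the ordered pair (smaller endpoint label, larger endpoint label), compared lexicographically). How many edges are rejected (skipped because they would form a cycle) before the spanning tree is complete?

1

Kruskal: consider edges lightest-first.
beta–mu (4): add — endpoints in different components.
alpha–gamma (5): add — endpoints in different components.
epsilon–gamma (5): add — endpoints in different components.
delta–eta (6): add — endpoints in different components.
alpha–eta (8): add — endpoints in different components.
alpha–delta (9): skip — alpha and delta already connected.
alpha–mu (12): add — endpoints in different components.
kappa–mu (12): add — endpoints in different components.
Edges rejected before the tree was complete: 1.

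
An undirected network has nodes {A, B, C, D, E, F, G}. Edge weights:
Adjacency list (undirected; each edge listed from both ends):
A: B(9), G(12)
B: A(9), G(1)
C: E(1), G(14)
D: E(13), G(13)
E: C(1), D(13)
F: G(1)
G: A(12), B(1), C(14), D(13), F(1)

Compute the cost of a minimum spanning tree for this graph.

38

Kruskal: consider edges lightest-first.
B–G (1): add. Components now {A} {B,G} {C} {D} {E} {F}
C–E (1): add. Components now {A} {B,G} {C,E} {D} {F}
F–G (1): add. Components now {A} {B,F,G} {C,E} {D}
A–B (9): add. Components now {A,B,F,G} {C,E} {D}
A–G (12): skip — A and G already connected.
D–E (13): add. Components now {A,B,F,G} {C,D,E}
D–G (13): add. Components now {A,B,C,D,E,F,G}
MST edges: B–G, C–E, F–G, A–B, D–E, D–G; total weight 1+1+1+9+13+13 = 38.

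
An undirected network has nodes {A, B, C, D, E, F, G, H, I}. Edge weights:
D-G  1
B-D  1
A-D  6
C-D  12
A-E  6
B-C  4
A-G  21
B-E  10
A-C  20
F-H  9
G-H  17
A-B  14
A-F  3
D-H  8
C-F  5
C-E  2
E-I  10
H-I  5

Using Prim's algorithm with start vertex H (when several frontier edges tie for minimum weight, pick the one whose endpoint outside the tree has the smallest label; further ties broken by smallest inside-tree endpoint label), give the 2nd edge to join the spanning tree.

Prim's algorithm from H:
Step 1: cheapest edge leaving the tree is H-I (5); add I.
Step 2: cheapest edge leaving the tree is D-H (8); add D.
Step 3: cheapest edge leaving the tree is B-D (1); add B.
Step 4: cheapest edge leaving the tree is D-G (1); add G.
Step 5: cheapest edge leaving the tree is B-C (4); add C.
Step 6: cheapest edge leaving the tree is C-E (2); add E.
Step 7: cheapest edge leaving the tree is C-F (5); add F.
Step 8: cheapest edge leaving the tree is A-F (3); add A.
The 2nd edge added is D-H.

D-H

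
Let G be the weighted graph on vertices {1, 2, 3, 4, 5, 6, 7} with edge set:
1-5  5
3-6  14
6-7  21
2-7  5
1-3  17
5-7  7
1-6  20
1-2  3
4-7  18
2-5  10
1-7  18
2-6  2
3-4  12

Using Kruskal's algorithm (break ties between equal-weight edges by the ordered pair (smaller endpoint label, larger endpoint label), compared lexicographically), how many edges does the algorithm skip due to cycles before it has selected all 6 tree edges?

Kruskal: consider edges lightest-first.
2-6 (2): add — endpoints in different components.
1-2 (3): add — endpoints in different components.
1-5 (5): add — endpoints in different components.
2-7 (5): add — endpoints in different components.
5-7 (7): skip — 5 and 7 already connected.
2-5 (10): skip — 2 and 5 already connected.
3-4 (12): add — endpoints in different components.
3-6 (14): add — endpoints in different components.
Edges rejected before the tree was complete: 2.

2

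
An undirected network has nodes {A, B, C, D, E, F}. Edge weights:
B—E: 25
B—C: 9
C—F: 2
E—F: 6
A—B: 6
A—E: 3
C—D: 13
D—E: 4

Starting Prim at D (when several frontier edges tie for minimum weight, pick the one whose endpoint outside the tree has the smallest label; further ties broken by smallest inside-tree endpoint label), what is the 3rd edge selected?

A-B

Grow the tree from D using Prim:
Step 1: cheapest edge leaving the tree is D—E (4); add E.
Step 2: cheapest edge leaving the tree is A—E (3); add A.
Step 3: cheapest edge leaving the tree is A—B (6); add B.
Step 4: cheapest edge leaving the tree is E—F (6); add F.
Step 5: cheapest edge leaving the tree is C—F (2); add C.
The 3rd edge added is A—B.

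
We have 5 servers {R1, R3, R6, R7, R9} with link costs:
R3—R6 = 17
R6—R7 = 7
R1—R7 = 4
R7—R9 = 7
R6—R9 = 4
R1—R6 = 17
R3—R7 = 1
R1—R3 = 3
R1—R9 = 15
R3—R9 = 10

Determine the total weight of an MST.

Kruskal's algorithm — process edges by increasing weight (ties by edge label):
R3—R7 (1): add — endpoints in different components.
R1—R3 (3): add — endpoints in different components.
R1—R7 (4): skip — R1 and R7 already connected.
R6—R9 (4): add — endpoints in different components.
R6—R7 (7): add — endpoints in different components.
MST edges: R3—R7, R1—R3, R6—R9, R6—R7; total weight 1+3+4+7 = 15.

15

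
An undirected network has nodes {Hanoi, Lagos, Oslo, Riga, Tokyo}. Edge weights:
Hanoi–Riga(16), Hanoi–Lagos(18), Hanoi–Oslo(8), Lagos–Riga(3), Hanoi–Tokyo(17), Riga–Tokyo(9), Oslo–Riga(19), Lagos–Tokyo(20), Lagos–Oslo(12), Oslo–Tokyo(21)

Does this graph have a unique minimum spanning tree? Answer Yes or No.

Kruskal's algorithm — process edges by increasing weight (ties by edge label):
Lagos–Riga (3): add. Components now {Tokyo} {Lagos,Riga} {Oslo} {Hanoi}
Hanoi–Oslo (8): add. Components now {Tokyo} {Lagos,Riga} {Hanoi,Oslo}
Riga–Tokyo (9): add. Components now {Lagos,Riga,Tokyo} {Hanoi,Oslo}
Lagos–Oslo (12): add. Components now {Hanoi,Lagos,Oslo,Riga,Tokyo}
Every non-tree edge has weight strictly greater than the heaviest edge on the tree path between its endpoints, so the MST is unique.

Yes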